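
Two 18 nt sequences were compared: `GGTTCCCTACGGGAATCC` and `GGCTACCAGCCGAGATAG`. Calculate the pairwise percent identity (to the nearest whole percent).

50%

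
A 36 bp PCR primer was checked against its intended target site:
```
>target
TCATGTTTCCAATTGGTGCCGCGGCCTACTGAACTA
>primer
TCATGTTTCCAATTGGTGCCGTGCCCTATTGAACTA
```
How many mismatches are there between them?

Comparing position by position, 3 sites differ: 22 (C/T), 24 (G/C), 29 (C/T).

3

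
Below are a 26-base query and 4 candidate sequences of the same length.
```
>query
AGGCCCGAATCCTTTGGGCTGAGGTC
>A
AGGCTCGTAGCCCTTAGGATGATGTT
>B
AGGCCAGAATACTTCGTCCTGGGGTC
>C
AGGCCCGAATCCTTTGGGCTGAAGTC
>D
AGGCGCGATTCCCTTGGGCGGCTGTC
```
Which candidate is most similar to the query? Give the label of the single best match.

A differs at 8 sites; B differs at 6 sites; C differs at 1 site; D differs at 6 sites. The closest is C.

C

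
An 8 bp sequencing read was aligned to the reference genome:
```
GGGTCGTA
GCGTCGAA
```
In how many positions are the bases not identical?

2

The sequences differ at positions 2, 7 (1-based) — 2 in total.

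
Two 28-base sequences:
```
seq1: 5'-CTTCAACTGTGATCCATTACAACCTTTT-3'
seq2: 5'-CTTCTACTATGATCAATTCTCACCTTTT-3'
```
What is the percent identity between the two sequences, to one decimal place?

6 positions differ (5, 9, 15, 19, 20, 21), so 22 of 28 match: 22/28 = 78.57%.

78.6%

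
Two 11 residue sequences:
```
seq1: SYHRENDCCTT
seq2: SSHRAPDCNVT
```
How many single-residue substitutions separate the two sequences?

Mismatches (1-based): position 2: Y→S; position 5: E→A; position 6: N→P; position 9: C→N; position 10: T→V.

5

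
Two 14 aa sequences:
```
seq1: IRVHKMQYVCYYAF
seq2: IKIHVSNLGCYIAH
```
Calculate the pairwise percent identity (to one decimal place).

35.7%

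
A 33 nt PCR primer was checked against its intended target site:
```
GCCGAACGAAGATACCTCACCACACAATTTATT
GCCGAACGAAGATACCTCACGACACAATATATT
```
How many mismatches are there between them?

The sequences differ at sites 21, 29 (1-based) — 2 in total.

2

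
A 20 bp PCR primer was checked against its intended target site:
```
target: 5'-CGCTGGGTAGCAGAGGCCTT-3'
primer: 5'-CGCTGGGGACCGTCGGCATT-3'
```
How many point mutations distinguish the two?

Comparing position by position, 6 sites differ: 8 (T/G), 10 (G/C), 12 (A/G), 13 (G/T), 14 (A/C), 18 (C/A).

6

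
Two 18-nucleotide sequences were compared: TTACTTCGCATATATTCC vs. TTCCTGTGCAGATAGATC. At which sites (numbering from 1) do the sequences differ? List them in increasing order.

Scanning 1-based: 3: A/C; 6: T/G; 7: C/T; 11: T/G; 15: T/G; 16: T/A; 17: C/T.

3, 6, 7, 11, 15, 16, 17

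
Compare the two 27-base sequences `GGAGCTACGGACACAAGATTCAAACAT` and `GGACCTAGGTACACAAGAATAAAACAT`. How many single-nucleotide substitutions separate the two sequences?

5

Comparing position by position, 5 bases differ: 4 (G/C), 8 (C/G), 10 (G/T), 19 (T/A), 21 (C/A).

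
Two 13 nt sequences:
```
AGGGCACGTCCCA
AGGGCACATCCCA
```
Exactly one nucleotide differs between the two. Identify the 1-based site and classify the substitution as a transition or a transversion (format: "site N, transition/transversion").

The sequences differ only at site 8: G→A (purine→purine), a transition.

site 8, transition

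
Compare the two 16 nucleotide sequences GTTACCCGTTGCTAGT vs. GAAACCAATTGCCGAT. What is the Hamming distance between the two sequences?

Comparing position by position, 7 sites differ: 2 (T/A), 3 (T/A), 7 (C/A), 8 (G/A), 13 (T/C), 14 (A/G), 15 (G/A).

7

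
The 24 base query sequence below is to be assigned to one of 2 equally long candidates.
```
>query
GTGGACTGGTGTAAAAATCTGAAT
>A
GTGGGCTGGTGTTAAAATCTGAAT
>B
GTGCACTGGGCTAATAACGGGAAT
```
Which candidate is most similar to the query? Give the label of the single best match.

A

A differs at 2 positions; B differs at 7 positions. The closest is A.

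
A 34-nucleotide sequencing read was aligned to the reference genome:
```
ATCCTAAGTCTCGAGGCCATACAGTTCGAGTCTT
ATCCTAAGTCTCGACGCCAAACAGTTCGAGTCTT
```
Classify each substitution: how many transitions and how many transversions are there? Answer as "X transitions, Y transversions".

0 transitions, 2 transversions

Transitions (purine↔purine or pyrimidine↔pyrimidine): none.
Transversions (purine↔pyrimidine): 15 G→C, 20 T→A.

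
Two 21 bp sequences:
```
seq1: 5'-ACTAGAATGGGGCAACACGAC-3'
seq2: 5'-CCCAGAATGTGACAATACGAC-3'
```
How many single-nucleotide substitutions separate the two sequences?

5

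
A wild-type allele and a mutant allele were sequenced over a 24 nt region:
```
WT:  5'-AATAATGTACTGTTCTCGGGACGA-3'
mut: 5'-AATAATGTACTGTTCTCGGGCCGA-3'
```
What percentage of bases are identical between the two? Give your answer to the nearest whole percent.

Mismatch at position 21 (1-based): 1 of 24.
Identical positions: 23/24 = 95.83% → 96%.

96%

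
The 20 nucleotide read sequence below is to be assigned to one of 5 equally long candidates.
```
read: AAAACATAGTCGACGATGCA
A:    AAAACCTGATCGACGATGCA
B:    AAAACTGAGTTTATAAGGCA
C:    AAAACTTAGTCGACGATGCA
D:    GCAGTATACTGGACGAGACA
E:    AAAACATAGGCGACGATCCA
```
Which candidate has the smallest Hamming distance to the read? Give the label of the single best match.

C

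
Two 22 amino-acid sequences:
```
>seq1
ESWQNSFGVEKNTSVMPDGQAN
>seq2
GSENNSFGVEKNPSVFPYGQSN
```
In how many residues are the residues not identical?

The sequences differ at residues 1, 3, 4, 13, 16, 18, 21 (1-based) — 7 in total.

7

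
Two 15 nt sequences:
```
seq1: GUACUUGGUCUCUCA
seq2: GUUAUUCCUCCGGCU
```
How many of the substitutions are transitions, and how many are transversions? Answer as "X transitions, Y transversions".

Mismatches (1-based):
position 3: A→U (purine→pyrimidine, transversion)
position 4: C→A (pyrimidine→purine, transversion)
position 7: G→C (purine→pyrimidine, transversion)
position 8: G→C (purine→pyrimidine, transversion)
position 11: U→C (pyrimidine→pyrimidine, transition)
position 12: C→G (pyrimidine→purine, transversion)
position 13: U→G (pyrimidine→purine, transversion)
position 15: A→U (purine→pyrimidine, transversion)

1 transition, 7 transversions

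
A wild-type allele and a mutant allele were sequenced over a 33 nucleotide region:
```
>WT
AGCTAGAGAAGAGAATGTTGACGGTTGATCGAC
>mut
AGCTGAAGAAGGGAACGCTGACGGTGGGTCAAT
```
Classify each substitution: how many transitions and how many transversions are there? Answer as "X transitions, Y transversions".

8 transitions, 1 transversion

Transitions (purine↔purine or pyrimidine↔pyrimidine): 5 A→G, 6 G→A, 12 A→G, 16 T→C, 18 T→C, 28 A→G, 31 G→A, 33 C→T.
Transversions (purine↔pyrimidine): 26 T→G.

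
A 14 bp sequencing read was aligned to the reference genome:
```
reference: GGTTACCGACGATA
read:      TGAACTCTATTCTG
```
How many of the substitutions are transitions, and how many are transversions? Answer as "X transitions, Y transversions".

3 transitions, 7 transversions

Mismatches (1-based):
site 1: G→T (purine→pyrimidine, transversion)
site 3: T→A (pyrimidine→purine, transversion)
site 4: T→A (pyrimidine→purine, transversion)
site 5: A→C (purine→pyrimidine, transversion)
site 6: C→T (pyrimidine→pyrimidine, transition)
site 8: G→T (purine→pyrimidine, transversion)
site 10: C→T (pyrimidine→pyrimidine, transition)
site 11: G→T (purine→pyrimidine, transversion)
site 12: A→C (purine→pyrimidine, transversion)
site 14: A→G (purine→purine, transition)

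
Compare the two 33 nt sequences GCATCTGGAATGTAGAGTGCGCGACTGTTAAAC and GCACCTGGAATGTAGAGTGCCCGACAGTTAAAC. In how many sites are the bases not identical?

The sequences differ at sites 4, 21, 26 (1-based) — 3 in total.

3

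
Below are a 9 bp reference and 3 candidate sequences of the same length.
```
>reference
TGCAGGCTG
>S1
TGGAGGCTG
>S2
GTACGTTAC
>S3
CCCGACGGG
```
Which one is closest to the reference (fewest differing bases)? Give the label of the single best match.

S1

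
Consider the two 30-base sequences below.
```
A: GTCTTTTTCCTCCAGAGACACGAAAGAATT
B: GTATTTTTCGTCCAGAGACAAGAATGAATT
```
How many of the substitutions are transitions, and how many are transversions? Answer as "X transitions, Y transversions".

0 transitions, 4 transversions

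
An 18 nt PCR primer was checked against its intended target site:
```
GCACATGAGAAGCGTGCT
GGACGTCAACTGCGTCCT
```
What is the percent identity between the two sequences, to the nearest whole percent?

61%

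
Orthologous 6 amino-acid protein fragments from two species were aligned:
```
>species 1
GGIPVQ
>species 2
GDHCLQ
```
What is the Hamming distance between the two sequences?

4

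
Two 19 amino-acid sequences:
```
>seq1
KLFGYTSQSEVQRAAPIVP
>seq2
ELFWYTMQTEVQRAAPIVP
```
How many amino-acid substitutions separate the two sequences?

Comparing position by position, 4 residues differ: 1 (K/E), 4 (G/W), 7 (S/M), 9 (S/T).

4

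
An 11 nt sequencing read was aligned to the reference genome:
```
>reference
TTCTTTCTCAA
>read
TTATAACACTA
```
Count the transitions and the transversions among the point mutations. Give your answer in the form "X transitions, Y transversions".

0 transitions, 5 transversions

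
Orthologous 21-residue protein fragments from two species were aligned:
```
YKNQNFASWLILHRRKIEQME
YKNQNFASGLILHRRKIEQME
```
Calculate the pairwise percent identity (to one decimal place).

95.2%

Mismatch at position 9 (1-based): 1 of 21.
Identical positions: 20/21 = 95.24% → 95.2%.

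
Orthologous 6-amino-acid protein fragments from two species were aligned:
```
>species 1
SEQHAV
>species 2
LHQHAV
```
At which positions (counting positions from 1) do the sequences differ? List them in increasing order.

Scanning 1-based: 1: S/L; 2: E/H.

1, 2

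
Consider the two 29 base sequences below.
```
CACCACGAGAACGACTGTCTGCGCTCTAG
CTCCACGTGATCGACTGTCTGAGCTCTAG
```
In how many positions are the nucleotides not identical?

4

Mismatches (1-based): position 2: A→T; position 8: A→T; position 11: A→T; position 22: C→A.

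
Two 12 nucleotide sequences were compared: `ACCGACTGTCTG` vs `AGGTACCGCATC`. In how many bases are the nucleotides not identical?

Comparing position by position, 7 bases differ: 2 (C/G), 3 (C/G), 4 (G/T), 7 (T/C), 9 (T/C), 10 (C/A), 12 (G/C).

7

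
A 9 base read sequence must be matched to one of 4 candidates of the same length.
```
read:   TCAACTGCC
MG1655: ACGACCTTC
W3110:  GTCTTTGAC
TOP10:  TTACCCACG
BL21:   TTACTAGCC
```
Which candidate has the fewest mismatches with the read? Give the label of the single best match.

BL21

Hamming distances to read — MG1655: 5; W3110: 6; TOP10: 5; BL21: 4.
Smallest is BL21 with 4 mismatches.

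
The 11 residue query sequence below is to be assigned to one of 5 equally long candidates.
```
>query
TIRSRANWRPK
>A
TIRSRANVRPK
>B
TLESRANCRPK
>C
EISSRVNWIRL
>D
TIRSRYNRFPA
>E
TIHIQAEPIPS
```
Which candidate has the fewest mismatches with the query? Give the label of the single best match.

A differs at 1 position; B differs at 3 positions; C differs at 6 positions; D differs at 4 positions; E differs at 7 positions. The closest is A.

A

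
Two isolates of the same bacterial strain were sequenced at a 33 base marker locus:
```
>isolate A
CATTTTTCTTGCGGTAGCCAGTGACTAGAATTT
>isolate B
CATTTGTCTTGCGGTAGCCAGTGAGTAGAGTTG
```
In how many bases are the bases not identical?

4

Comparing position by position, 4 bases differ: 6 (T/G), 25 (C/G), 30 (A/G), 33 (T/G).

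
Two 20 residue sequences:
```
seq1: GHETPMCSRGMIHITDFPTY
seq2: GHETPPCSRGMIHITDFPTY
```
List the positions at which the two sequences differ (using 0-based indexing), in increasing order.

5

Differences at position 5 (M→P).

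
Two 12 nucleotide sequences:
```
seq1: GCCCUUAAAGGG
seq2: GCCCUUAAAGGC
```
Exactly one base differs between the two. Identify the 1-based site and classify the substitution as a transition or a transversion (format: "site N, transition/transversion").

The sequences differ only at site 12: G→C (purine→pyrimidine), a transversion.

site 12, transversion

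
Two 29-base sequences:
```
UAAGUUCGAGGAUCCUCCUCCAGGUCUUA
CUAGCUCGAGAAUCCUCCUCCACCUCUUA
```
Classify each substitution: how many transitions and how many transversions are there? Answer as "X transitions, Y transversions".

Mismatches (1-based):
position 1: U→C (pyrimidine→pyrimidine, transition)
position 2: A→U (purine→pyrimidine, transversion)
position 5: U→C (pyrimidine→pyrimidine, transition)
position 11: G→A (purine→purine, transition)
position 23: G→C (purine→pyrimidine, transversion)
position 24: G→C (purine→pyrimidine, transversion)

3 transitions, 3 transversions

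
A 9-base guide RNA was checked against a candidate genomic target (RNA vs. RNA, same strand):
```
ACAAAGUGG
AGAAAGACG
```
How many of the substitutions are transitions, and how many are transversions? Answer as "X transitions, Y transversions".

Transitions (purine↔purine or pyrimidine↔pyrimidine): none.
Transversions (purine↔pyrimidine): 2 C→G, 7 U→A, 8 G→C.

0 transitions, 3 transversions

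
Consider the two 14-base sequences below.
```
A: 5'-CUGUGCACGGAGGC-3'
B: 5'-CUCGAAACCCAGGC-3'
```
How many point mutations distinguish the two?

Mismatches (1-based): position 3: G→C; position 4: U→G; position 5: G→A; position 6: C→A; position 9: G→C; position 10: G→C.

6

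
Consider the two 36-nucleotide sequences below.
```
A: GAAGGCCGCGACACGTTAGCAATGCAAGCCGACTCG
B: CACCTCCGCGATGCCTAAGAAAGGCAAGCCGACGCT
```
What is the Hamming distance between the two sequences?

12

Comparing position by position, 12 sites differ: 1 (G/C), 3 (A/C), 4 (G/C), 5 (G/T), 12 (C/T), 13 (A/G), 15 (G/C), 17 (T/A), 20 (C/A), 23 (T/G), 34 (T/G), 36 (G/T).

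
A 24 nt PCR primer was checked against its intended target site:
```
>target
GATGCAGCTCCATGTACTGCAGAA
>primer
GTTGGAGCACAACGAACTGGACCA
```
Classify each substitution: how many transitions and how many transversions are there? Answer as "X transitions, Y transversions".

Mismatches (1-based):
position 2: A→T (purine→pyrimidine, transversion)
position 5: C→G (pyrimidine→purine, transversion)
position 9: T→A (pyrimidine→purine, transversion)
position 11: C→A (pyrimidine→purine, transversion)
position 13: T→C (pyrimidine→pyrimidine, transition)
position 15: T→A (pyrimidine→purine, transversion)
position 20: C→G (pyrimidine→purine, transversion)
position 22: G→C (purine→pyrimidine, transversion)
position 23: A→C (purine→pyrimidine, transversion)

1 transition, 8 transversions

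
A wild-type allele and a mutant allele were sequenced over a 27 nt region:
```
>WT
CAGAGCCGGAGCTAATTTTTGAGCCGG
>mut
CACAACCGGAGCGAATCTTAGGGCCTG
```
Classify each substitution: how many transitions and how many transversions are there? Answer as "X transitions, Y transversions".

3 transitions, 4 transversions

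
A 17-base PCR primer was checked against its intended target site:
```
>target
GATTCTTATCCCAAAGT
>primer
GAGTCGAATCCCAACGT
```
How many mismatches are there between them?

Comparing position by position, 4 bases differ: 3 (T/G), 6 (T/G), 7 (T/A), 15 (A/C).

4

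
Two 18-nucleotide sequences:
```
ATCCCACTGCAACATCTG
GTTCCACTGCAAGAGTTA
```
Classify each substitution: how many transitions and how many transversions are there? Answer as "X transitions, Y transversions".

Mismatches (1-based):
base 1: A→G (purine→purine, transition)
base 3: C→T (pyrimidine→pyrimidine, transition)
base 13: C→G (pyrimidine→purine, transversion)
base 15: T→G (pyrimidine→purine, transversion)
base 16: C→T (pyrimidine→pyrimidine, transition)
base 18: G→A (purine→purine, transition)

4 transitions, 2 transversions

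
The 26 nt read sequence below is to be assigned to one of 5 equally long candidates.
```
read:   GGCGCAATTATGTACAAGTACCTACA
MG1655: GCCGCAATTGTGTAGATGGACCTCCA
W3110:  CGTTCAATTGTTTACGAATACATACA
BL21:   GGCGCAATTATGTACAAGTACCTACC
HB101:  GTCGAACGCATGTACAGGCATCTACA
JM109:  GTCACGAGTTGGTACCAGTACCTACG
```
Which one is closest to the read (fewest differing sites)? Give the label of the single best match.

Hamming distances to read — MG1655: 6; W3110: 8; BL21: 1; HB101: 8; JM109: 8.
Smallest is BL21 with 1 mismatch.

BL21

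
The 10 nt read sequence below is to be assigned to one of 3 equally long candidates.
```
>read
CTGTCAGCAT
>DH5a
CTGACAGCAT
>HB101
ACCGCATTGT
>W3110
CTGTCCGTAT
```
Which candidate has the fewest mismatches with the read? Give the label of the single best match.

DH5a

Hamming distances to read — DH5a: 1; HB101: 7; W3110: 2.
Smallest is DH5a with 1 mismatch.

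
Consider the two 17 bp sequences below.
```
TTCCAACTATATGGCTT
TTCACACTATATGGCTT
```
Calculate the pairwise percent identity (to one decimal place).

Mismatches at positions 4, 5 (1-based): 2 of 17.
Identical positions: 15/17 = 88.24% → 88.2%.

88.2%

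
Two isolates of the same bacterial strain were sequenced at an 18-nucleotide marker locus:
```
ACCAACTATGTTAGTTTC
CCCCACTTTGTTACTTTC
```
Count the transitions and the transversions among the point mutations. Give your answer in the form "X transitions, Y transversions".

0 transitions, 4 transversions

Transitions (purine↔purine or pyrimidine↔pyrimidine): none.
Transversions (purine↔pyrimidine): 1 A→C, 4 A→C, 8 A→T, 14 G→C.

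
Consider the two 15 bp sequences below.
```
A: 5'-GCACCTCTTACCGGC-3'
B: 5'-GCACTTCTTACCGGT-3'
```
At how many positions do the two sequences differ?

2

The sequences differ at positions 5, 15 (1-based) — 2 in total.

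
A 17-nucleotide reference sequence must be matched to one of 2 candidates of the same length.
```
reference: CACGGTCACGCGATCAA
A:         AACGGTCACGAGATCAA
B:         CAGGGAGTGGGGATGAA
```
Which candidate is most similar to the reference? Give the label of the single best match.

A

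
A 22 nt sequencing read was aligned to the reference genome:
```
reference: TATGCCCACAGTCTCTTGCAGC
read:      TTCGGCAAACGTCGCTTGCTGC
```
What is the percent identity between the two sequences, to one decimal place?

63.6%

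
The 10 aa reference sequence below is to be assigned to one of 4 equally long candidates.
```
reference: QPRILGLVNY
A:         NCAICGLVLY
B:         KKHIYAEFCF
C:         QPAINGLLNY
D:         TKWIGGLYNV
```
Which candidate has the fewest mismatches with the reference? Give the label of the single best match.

Hamming distances to reference — A: 5; B: 9; C: 3; D: 6.
Smallest is C with 3 mismatches.

C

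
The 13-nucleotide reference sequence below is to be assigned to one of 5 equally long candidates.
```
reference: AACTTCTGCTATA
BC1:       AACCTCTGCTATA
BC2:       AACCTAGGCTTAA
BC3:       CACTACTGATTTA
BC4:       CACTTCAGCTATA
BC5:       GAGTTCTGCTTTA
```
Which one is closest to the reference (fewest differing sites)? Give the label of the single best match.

Hamming distances to reference — BC1: 1; BC2: 5; BC3: 4; BC4: 2; BC5: 3.
Smallest is BC1 with 1 mismatch.

BC1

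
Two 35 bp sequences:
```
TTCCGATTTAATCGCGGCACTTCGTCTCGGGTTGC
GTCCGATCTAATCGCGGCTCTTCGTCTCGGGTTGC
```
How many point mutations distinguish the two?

3

Comparing position by position, 3 positions differ: 1 (T/G), 8 (T/C), 19 (A/T).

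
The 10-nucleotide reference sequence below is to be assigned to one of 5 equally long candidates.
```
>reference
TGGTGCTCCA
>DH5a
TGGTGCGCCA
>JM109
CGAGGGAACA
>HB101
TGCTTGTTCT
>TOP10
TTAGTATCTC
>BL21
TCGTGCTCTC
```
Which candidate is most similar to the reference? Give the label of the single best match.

DH5a differs at 1 site; JM109 differs at 6 sites; HB101 differs at 5 sites; TOP10 differs at 7 sites; BL21 differs at 3 sites. The closest is DH5a.

DH5a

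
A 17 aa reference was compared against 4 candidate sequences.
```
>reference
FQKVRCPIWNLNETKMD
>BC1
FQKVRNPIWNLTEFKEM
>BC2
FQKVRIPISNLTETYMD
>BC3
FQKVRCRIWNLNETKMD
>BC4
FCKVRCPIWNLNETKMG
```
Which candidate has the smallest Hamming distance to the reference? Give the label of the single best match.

BC3

Hamming distances to reference — BC1: 5; BC2: 4; BC3: 1; BC4: 2.
Smallest is BC3 with 1 mismatch.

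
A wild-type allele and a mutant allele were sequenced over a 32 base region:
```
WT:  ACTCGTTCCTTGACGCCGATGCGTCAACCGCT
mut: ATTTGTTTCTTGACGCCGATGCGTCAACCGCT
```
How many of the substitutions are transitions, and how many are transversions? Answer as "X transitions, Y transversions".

Transitions (purine↔purine or pyrimidine↔pyrimidine): 2 C→T, 4 C→T, 8 C→T.
Transversions (purine↔pyrimidine): none.

3 transitions, 0 transversions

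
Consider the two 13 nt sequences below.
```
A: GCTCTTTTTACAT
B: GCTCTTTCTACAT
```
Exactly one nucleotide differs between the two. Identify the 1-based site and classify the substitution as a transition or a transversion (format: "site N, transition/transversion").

Site 8 changes T→C. T is a pyrimidine and C is a pyrimidine, so this is a transition.

site 8, transition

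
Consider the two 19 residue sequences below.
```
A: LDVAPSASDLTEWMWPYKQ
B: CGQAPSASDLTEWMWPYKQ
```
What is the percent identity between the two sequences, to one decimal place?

Mismatches at positions 1, 2, 3 (1-based): 3 of 19.
Identical positions: 16/19 = 84.21% → 84.2%.

84.2%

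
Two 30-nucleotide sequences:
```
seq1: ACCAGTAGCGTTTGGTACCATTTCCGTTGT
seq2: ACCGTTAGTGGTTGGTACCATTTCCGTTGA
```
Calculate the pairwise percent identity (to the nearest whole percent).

Mismatches at positions 4, 5, 9, 11, 30 (1-based): 5 of 30.
Identical positions: 25/30 = 83.33% → 83%.

83%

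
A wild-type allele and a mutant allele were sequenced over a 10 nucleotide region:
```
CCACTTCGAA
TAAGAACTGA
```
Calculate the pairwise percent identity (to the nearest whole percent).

7 positions differ (1, 2, 4, 5, 6, 8, 9), so 3 of 10 match: 3/10 = 30%.

30%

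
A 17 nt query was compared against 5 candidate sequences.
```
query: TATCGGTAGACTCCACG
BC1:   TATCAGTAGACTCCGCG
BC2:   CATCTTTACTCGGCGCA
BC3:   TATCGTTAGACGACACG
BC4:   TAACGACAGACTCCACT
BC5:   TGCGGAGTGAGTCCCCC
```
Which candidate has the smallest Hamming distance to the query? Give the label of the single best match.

BC1

Hamming distances to query — BC1: 2; BC2: 9; BC3: 3; BC4: 4; BC5: 9.
Smallest is BC1 with 2 mismatches.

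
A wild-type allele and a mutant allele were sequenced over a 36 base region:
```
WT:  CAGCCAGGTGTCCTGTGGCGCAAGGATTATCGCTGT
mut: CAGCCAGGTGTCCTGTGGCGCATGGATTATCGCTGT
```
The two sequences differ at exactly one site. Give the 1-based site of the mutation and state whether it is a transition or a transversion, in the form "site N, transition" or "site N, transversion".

Site 23 changes A→T. A is a purine and T is a pyrimidine, so this is a transversion.

site 23, transversion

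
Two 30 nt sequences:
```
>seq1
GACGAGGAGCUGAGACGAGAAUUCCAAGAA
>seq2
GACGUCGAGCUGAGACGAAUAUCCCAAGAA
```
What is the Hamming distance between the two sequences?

5

Comparing position by position, 5 positions differ: 5 (A/U), 6 (G/C), 19 (G/A), 20 (A/U), 23 (U/C).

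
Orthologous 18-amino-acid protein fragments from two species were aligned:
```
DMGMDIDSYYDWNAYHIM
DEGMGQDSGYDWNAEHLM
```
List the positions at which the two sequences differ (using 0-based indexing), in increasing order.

Scanning 0-based: 1: M/E; 4: D/G; 5: I/Q; 8: Y/G; 14: Y/E; 16: I/L.

1, 4, 5, 8, 14, 16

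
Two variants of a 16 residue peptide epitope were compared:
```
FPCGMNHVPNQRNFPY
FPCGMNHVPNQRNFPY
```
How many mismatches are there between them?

The two sequences are identical at every position.

0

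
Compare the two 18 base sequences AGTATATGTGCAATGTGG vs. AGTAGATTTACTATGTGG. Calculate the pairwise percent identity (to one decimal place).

Mismatches at positions 5, 8, 10, 12 (1-based): 4 of 18.
Identical positions: 14/18 = 77.78% → 77.8%.

77.8%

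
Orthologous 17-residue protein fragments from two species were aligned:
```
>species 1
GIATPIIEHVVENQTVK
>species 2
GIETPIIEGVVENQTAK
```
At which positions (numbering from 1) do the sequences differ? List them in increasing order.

Differences at position 3 (A→E), position 9 (H→G), position 16 (V→A).

3, 9, 16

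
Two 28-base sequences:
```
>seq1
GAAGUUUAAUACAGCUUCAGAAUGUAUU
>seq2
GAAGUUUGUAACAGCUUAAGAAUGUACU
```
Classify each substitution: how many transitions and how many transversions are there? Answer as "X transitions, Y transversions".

2 transitions, 3 transversions

Transitions (purine↔purine or pyrimidine↔pyrimidine): 8 A→G, 27 U→C.
Transversions (purine↔pyrimidine): 9 A→U, 10 U→A, 18 C→A.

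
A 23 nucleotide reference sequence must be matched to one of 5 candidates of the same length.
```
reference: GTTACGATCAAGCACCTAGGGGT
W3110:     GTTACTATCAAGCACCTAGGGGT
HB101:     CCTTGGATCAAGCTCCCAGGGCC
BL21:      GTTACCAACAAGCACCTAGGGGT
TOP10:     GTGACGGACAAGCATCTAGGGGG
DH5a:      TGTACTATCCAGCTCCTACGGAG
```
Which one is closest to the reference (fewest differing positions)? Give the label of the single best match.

Hamming distances to reference — W3110: 1; HB101: 8; BL21: 2; TOP10: 5; DH5a: 8.
Smallest is W3110 with 1 mismatch.

W3110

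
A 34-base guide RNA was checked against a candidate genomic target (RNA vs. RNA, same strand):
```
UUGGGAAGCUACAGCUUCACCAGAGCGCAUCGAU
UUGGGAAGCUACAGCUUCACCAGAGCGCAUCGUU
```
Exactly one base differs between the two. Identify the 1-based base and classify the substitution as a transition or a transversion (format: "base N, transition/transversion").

base 33, transversion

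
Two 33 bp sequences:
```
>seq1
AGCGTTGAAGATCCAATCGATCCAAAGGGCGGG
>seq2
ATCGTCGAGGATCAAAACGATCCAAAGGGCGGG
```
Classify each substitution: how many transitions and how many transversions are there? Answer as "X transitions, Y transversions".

2 transitions, 3 transversions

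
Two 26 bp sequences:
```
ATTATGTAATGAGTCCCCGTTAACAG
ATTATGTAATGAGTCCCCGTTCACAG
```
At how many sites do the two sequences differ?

1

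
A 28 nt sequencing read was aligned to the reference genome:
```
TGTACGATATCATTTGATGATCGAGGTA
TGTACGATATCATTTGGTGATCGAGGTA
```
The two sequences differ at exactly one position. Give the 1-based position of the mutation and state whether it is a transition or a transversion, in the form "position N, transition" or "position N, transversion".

position 17, transition

The sequences differ only at position 17: A→G (purine→purine), a transition.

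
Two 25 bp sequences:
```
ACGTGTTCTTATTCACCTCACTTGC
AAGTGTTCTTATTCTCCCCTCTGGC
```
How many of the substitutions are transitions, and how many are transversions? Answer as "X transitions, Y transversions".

Mismatches (1-based):
base 2: C→A (pyrimidine→purine, transversion)
base 15: A→T (purine→pyrimidine, transversion)
base 18: T→C (pyrimidine→pyrimidine, transition)
base 20: A→T (purine→pyrimidine, transversion)
base 23: T→G (pyrimidine→purine, transversion)

1 transition, 4 transversions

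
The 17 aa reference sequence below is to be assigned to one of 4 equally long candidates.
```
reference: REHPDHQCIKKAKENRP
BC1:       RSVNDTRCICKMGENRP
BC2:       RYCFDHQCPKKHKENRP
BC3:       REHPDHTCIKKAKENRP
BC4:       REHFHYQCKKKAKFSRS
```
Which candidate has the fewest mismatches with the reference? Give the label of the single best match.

BC3

BC1 differs at 8 positions; BC2 differs at 5 positions; BC3 differs at 1 position; BC4 differs at 7 positions. The closest is BC3.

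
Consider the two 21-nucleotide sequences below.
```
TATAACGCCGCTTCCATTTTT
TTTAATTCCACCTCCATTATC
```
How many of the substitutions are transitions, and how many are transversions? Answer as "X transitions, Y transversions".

Transitions (purine↔purine or pyrimidine↔pyrimidine): 6 C→T, 10 G→A, 12 T→C, 21 T→C.
Transversions (purine↔pyrimidine): 2 A→T, 7 G→T, 19 T→A.

4 transitions, 3 transversions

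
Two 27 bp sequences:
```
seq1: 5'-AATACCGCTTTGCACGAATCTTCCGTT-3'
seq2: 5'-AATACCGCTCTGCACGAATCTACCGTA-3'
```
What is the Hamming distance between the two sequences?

3

Comparing position by position, 3 bases differ: 10 (T/C), 22 (T/A), 27 (T/A).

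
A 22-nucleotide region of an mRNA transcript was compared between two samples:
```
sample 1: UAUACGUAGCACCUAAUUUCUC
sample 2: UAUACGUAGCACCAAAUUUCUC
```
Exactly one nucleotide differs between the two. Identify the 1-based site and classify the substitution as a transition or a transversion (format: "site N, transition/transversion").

The sequences differ only at site 14: U→A (pyrimidine→purine), a transversion.

site 14, transversion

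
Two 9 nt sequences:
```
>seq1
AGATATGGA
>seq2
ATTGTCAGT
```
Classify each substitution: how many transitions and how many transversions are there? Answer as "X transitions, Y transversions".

Mismatches (1-based):
site 2: G→T (purine→pyrimidine, transversion)
site 3: A→T (purine→pyrimidine, transversion)
site 4: T→G (pyrimidine→purine, transversion)
site 5: A→T (purine→pyrimidine, transversion)
site 6: T→C (pyrimidine→pyrimidine, transition)
site 7: G→A (purine→purine, transition)
site 9: A→T (purine→pyrimidine, transversion)

2 transitions, 5 transversions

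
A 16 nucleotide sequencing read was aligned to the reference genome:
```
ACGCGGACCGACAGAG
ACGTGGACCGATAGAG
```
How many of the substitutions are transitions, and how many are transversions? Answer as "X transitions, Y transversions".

2 transitions, 0 transversions

Transitions (purine↔purine or pyrimidine↔pyrimidine): 4 C→T, 12 C→T.
Transversions (purine↔pyrimidine): none.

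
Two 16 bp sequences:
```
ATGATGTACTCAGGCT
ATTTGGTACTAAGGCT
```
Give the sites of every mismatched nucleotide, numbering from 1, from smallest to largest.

Differences at site 3 (G→T), site 4 (A→T), site 5 (T→G), site 11 (C→A).

3, 4, 5, 11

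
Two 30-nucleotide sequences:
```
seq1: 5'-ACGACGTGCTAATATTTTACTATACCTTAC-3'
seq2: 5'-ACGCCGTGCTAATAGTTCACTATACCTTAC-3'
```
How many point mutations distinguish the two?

Mismatches (1-based): base 4: A→C; base 15: T→G; base 18: T→C.

3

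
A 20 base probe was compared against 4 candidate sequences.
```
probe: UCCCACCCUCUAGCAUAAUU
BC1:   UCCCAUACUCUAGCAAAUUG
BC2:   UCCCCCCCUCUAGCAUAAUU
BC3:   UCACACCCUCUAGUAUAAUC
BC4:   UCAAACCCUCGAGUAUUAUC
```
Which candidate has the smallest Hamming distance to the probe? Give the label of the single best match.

BC2

Hamming distances to probe — BC1: 5; BC2: 1; BC3: 3; BC4: 6.
Smallest is BC2 with 1 mismatch.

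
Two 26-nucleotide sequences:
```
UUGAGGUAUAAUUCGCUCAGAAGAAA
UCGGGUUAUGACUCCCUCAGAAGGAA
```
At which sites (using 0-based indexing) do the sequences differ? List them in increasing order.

1, 3, 5, 9, 11, 14, 23

Differences at site 1 (U→C), site 3 (A→G), site 5 (G→U), site 9 (A→G), site 11 (U→C), site 14 (G→C), site 23 (A→G).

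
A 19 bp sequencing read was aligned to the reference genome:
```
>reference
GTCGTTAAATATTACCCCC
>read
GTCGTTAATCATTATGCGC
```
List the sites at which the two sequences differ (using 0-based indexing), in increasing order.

8, 9, 14, 15, 17

Differences at site 8 (A→T), site 9 (T→C), site 14 (C→T), site 15 (C→G), site 17 (C→G).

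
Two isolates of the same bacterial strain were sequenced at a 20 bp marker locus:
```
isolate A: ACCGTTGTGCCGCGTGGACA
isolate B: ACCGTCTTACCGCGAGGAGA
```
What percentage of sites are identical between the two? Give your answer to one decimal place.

5 positions differ (6, 7, 9, 15, 19), so 15 of 20 match: 15/20 = 75%.

75.0%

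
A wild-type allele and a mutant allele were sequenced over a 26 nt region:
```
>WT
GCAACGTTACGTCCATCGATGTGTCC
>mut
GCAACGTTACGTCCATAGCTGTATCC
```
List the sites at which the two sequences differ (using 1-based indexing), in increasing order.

17, 19, 23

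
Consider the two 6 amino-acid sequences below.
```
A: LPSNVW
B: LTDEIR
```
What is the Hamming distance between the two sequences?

5

The sequences differ at positions 2, 3, 4, 5, 6 (1-based) — 5 in total.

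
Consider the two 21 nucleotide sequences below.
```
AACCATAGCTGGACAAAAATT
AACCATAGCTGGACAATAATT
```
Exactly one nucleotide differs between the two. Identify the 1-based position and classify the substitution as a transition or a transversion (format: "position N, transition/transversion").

Position 17 changes A→T. A is a purine and T is a pyrimidine, so this is a transversion.

position 17, transversion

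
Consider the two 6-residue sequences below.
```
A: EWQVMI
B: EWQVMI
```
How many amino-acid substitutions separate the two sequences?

0

No positions differ; the sequences are identical.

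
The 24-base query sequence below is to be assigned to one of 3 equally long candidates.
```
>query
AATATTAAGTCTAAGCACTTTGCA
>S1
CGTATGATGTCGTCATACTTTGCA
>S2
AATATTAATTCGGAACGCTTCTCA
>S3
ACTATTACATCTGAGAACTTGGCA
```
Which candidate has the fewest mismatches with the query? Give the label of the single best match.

S3

S1 differs at 9 sites; S2 differs at 7 sites; S3 differs at 6 sites. The closest is S3.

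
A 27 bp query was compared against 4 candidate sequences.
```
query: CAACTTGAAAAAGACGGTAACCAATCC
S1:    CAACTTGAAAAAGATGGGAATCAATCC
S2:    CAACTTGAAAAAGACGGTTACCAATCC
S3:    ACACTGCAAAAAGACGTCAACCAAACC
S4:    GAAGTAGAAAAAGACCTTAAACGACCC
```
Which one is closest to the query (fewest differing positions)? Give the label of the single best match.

S1 differs at 3 positions; S2 differs at 1 position; S3 differs at 7 positions; S4 differs at 8 positions. The closest is S2.

S2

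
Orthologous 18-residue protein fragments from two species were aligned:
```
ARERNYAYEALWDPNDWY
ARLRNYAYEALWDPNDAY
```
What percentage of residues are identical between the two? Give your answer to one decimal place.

88.9%

Mismatches at positions 3, 17 (1-based): 2 of 18.
Identical positions: 16/18 = 88.89% → 88.9%.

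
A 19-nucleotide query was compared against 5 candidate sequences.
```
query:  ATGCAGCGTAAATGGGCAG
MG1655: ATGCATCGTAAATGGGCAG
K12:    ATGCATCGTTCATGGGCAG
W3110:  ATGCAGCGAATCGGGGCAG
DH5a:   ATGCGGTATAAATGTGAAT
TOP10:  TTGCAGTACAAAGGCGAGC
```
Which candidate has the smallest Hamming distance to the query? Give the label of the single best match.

MG1655 differs at 1 site; K12 differs at 3 sites; W3110 differs at 4 sites; DH5a differs at 6 sites; TOP10 differs at 9 sites. The closest is MG1655.

MG1655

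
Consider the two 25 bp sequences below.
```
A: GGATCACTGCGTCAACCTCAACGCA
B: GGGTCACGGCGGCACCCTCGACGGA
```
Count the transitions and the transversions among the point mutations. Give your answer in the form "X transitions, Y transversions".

2 transitions, 4 transversions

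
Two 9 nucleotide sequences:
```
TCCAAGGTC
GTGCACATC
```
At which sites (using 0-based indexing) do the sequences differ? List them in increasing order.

0, 1, 2, 3, 5, 6

Scanning 0-based: 0: T/G; 1: C/T; 2: C/G; 3: A/C; 5: G/C; 6: G/A.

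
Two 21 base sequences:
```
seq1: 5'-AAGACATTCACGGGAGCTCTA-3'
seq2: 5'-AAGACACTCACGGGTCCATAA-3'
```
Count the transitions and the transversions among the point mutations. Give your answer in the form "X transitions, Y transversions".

Transitions (purine↔purine or pyrimidine↔pyrimidine): 7 T→C, 19 C→T.
Transversions (purine↔pyrimidine): 15 A→T, 16 G→C, 18 T→A, 20 T→A.

2 transitions, 4 transversions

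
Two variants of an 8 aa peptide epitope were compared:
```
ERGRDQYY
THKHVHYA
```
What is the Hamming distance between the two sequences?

7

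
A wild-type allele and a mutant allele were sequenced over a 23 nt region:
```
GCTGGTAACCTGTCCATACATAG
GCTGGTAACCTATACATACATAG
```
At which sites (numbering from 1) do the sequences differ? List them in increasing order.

Differences at site 12 (G→A), site 14 (C→A).

12, 14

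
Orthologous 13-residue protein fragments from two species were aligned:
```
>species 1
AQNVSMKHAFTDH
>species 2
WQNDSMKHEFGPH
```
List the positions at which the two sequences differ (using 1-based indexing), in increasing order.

1, 4, 9, 11, 12

Scanning 1-based: 1: A/W; 4: V/D; 9: A/E; 11: T/G; 12: D/P.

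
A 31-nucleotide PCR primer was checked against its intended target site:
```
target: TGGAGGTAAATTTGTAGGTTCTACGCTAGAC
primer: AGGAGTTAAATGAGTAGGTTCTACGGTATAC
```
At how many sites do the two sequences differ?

6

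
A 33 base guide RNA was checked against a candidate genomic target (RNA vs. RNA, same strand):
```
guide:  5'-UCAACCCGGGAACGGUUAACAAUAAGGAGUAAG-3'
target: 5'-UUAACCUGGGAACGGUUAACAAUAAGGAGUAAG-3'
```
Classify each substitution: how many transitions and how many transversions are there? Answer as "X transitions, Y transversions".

2 transitions, 0 transversions

Transitions (purine↔purine or pyrimidine↔pyrimidine): 2 C→U, 7 C→U.
Transversions (purine↔pyrimidine): none.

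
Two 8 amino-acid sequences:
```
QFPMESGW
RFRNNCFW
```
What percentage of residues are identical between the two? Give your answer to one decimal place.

25.0%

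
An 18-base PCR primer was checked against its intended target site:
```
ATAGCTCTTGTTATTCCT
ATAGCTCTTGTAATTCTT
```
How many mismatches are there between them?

2

The sequences differ at sites 12, 17 (1-based) — 2 in total.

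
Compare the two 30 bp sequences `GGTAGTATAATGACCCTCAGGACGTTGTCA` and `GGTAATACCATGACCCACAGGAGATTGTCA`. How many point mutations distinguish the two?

6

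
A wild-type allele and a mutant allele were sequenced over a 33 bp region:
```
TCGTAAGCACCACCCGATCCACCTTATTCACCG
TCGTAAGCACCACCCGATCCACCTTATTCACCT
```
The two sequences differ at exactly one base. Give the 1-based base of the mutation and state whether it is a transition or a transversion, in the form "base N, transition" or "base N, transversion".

base 33, transversion

Base 33 changes G→T. G is a purine and T is a pyrimidine, so this is a transversion.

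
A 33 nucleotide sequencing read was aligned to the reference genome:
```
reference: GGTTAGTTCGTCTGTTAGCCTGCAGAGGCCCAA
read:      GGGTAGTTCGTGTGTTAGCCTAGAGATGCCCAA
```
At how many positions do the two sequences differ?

5

Mismatches (1-based): position 3: T→G; position 12: C→G; position 22: G→A; position 23: C→G; position 27: G→T.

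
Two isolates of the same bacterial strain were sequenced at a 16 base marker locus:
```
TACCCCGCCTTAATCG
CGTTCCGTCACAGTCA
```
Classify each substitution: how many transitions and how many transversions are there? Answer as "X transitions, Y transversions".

Transitions (purine↔purine or pyrimidine↔pyrimidine): 1 T→C, 2 A→G, 3 C→T, 4 C→T, 8 C→T, 11 T→C, 13 A→G, 16 G→A.
Transversions (purine↔pyrimidine): 10 T→A.

8 transitions, 1 transversion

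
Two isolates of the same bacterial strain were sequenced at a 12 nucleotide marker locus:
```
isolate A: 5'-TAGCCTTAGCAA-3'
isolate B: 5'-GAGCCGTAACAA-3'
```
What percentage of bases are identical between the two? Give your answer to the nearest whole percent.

3 positions differ (1, 6, 9), so 9 of 12 match: 9/12 = 75%.

75%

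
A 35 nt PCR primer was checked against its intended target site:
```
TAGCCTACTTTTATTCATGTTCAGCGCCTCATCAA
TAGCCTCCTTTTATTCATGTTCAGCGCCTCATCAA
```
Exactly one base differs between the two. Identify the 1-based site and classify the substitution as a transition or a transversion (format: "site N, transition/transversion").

site 7, transversion

The sequences differ only at site 7: A→C (purine→pyrimidine), a transversion.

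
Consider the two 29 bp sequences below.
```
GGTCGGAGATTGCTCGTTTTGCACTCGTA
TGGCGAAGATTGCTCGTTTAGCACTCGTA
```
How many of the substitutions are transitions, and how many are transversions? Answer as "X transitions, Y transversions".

1 transition, 3 transversions

Mismatches (1-based):
base 1: G→T (purine→pyrimidine, transversion)
base 3: T→G (pyrimidine→purine, transversion)
base 6: G→A (purine→purine, transition)
base 20: T→A (pyrimidine→purine, transversion)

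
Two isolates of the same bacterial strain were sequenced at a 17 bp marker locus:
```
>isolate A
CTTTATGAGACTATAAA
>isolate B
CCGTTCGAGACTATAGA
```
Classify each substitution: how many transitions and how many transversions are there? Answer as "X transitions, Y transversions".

3 transitions, 2 transversions

Transitions (purine↔purine or pyrimidine↔pyrimidine): 2 T→C, 6 T→C, 16 A→G.
Transversions (purine↔pyrimidine): 3 T→G, 5 A→T.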